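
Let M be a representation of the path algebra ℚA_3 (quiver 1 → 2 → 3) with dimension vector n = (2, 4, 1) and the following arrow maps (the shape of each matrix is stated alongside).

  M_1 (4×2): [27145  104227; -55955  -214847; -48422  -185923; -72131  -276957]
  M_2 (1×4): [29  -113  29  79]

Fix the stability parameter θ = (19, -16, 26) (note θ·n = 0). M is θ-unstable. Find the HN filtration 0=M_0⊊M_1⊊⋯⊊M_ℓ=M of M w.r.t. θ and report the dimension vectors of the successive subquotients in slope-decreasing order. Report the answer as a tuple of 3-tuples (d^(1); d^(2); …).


Via rank(M_{q-1}∘⋯∘M_p): M ≅ I[1,2], I[1,3], I[2,2]^2.
μ_θ-semistable layers: μ^(1)=26; μ^(2)=3/2; μ^(3)=-16

((0, 0, 1); (2, 2, 0); (0, 2, 0))


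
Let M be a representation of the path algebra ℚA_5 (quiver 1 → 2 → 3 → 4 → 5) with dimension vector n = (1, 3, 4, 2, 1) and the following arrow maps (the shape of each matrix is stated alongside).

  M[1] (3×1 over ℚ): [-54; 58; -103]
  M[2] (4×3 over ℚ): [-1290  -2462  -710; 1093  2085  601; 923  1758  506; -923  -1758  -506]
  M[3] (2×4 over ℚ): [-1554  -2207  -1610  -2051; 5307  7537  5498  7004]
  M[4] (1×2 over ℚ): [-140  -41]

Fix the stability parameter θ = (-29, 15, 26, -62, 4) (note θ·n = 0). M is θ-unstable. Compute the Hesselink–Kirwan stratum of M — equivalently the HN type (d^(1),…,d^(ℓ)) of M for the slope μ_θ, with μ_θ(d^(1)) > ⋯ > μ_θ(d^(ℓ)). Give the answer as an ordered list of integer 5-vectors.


Interval decomposition of M: I[1,5], I[2,2], I[2,4], I[3,3]^2.
HN type (ℓ=5): μ^(1)=26; μ^(2)=15; μ^(3)=4; μ^(4)=-7; μ^(5)=-29

((0, 0, 2, 0, 0); (0, 1, 0, 0, 0); (0, 0, 0, 0, 1); (0, 2, 2, 2, 0); (1, 0, 0, 0, 0))


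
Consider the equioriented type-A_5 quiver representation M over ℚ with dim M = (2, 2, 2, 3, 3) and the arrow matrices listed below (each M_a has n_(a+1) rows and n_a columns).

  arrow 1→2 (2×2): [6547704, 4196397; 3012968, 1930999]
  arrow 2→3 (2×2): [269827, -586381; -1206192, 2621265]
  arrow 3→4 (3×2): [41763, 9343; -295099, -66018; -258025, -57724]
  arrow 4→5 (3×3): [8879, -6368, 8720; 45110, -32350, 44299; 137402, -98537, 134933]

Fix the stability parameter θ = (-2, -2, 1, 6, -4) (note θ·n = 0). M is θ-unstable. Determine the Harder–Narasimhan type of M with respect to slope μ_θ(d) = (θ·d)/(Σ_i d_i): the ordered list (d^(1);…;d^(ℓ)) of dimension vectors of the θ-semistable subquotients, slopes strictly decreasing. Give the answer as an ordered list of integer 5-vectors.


Via rank(M_{q-1}∘⋯∘M_p): M ≅ I[1,1], I[1,5], I[2,5], I[4,5].
μ_θ-semistable layers: μ^(1)=1; μ^(2)=-2

((0, 0, 2, 3, 3); (2, 2, 0, 0, 0))


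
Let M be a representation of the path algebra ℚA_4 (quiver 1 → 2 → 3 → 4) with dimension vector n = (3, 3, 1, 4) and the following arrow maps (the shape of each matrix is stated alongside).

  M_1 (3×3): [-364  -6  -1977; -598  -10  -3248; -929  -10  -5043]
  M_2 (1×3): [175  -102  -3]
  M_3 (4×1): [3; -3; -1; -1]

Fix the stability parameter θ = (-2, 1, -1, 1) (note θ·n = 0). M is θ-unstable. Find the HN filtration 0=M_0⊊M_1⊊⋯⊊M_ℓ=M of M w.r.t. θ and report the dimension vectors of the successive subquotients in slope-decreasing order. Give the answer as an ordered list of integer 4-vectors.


Barcode: M ≅ I[1,2]^2, I[1,4], I[4,4]^3. HN layers by μ_θ (3 steps, strictly decreasing):
  μ^(1)=1; μ^(2)=0; μ^(3)=-2

((0, 2, 0, 4); (0, 1, 1, 0); (3, 0, 0, 0))


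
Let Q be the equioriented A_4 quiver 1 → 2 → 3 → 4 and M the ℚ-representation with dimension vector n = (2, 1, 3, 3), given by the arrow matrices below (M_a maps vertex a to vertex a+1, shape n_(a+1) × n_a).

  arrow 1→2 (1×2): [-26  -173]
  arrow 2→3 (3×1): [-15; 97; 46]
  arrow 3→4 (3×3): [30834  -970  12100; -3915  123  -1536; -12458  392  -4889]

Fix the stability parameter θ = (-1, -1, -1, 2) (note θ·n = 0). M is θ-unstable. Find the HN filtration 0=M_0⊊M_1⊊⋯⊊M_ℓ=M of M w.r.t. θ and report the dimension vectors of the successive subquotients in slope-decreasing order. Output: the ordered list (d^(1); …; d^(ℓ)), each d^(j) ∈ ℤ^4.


Via rank(M_{q-1}∘⋯∘M_p): M ≅ I[1,1], I[1,3], I[3,4]^2, I[4,4].
μ_θ-semistable layers: μ^(1)=2; μ^(2)=-1

((0, 0, 0, 3); (2, 1, 3, 0))


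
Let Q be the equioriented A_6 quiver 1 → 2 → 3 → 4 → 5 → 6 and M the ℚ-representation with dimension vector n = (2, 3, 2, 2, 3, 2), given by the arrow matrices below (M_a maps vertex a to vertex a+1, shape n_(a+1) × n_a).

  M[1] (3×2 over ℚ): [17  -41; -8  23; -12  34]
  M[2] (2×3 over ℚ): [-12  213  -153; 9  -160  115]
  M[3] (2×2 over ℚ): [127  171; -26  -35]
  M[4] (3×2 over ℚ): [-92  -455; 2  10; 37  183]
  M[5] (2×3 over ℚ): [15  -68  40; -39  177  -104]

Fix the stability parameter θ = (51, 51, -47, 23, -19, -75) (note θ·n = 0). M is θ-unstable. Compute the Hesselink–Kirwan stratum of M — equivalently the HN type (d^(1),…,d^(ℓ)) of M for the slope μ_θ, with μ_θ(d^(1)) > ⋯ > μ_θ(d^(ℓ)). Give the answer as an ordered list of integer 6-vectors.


Interval decomposition of M: I[1,6]^2, I[2,2], I[5,5].
HN type (ℓ=3): μ^(1)=51; μ^(2)=-8/3; μ^(3)=-19

((0, 1, 0, 0, 0, 0); (2, 2, 2, 2, 2, 2); (0, 0, 0, 0, 1, 0))


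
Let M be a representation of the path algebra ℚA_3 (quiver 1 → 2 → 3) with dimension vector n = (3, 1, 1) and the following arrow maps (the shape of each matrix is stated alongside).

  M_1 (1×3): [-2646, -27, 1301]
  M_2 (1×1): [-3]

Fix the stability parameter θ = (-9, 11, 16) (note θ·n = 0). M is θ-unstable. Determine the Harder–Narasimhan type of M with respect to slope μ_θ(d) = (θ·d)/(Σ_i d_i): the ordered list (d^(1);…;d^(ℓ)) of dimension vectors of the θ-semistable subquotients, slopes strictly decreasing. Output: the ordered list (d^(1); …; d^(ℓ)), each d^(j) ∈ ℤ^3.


Interval decomposition of M: I[1,1]^2, I[1,3].
HN type (ℓ=3): μ^(1)=16; μ^(2)=11; μ^(3)=-9

((0, 0, 1); (0, 1, 0); (3, 0, 0))


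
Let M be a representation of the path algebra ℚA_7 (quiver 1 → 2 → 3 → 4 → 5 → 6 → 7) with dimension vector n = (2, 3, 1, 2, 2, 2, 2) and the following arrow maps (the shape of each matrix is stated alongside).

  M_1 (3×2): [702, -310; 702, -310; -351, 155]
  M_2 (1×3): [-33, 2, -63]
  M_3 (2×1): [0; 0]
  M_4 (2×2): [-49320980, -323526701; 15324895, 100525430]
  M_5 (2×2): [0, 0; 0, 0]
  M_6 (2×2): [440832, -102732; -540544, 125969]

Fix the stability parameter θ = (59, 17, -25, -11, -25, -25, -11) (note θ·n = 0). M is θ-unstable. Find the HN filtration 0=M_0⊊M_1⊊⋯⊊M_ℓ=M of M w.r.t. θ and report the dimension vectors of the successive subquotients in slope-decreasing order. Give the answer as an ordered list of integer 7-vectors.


Barcode: M ≅ I[1,1], I[1,3], I[2,2]^2, I[4,5]^2, I[6,6], I[6,7], I[7,7]. HN layers by μ_θ (5 steps, strictly decreasing):
  μ^(1)=59; μ^(2)=17; μ^(3)=-11; μ^(4)=-18; μ^(5)=-25

((1, 0, 0, 0, 0, 0, 0); (1, 3, 1, 0, 0, 0, 0); (0, 0, 0, 0, 0, 0, 2); (0, 0, 0, 2, 2, 0, 0); (0, 0, 0, 0, 0, 2, 0))


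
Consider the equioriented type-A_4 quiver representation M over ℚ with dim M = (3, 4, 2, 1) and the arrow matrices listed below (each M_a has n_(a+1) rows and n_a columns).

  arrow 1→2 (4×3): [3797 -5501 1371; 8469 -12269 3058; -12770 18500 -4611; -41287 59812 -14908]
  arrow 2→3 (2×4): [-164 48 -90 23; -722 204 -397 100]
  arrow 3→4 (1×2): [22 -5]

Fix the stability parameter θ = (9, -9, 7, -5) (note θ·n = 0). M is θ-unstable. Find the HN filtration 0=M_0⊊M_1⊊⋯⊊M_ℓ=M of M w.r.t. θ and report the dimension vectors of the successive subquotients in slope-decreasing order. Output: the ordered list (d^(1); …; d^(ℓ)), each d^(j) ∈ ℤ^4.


Via rank(M_{q-1}∘⋯∘M_p): M ≅ I[1,2], I[1,3], I[1,4], I[2,2].
μ_θ-semistable layers: μ^(1)=7; μ^(2)=1; μ^(3)=0; μ^(4)=-9

((0, 0, 1, 0); (0, 0, 1, 1); (3, 3, 0, 0); (0, 1, 0, 0))


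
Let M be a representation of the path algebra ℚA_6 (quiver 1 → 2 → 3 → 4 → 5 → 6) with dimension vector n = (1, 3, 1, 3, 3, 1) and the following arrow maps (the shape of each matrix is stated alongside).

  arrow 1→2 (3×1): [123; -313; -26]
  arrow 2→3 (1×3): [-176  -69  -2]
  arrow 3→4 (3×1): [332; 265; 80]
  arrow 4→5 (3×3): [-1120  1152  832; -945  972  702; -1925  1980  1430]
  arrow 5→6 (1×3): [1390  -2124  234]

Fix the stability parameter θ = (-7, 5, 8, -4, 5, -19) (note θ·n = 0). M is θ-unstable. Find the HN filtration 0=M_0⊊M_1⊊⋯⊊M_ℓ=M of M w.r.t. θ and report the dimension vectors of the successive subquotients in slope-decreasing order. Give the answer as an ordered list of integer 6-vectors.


Barcode: M ≅ I[1,4], I[2,2]^2, I[4,4], I[4,6], I[5,5]^2. HN layers by μ_θ (5 steps, strictly decreasing):
  μ^(1)=5; μ^(2)=3; μ^(3)=-4; μ^(4)=-6; μ^(5)=-7

((0, 2, 0, 0, 2, 0); (0, 1, 1, 1, 0, 0); (0, 0, 0, 1, 0, 0); (0, 0, 0, 1, 1, 1); (1, 0, 0, 0, 0, 0))


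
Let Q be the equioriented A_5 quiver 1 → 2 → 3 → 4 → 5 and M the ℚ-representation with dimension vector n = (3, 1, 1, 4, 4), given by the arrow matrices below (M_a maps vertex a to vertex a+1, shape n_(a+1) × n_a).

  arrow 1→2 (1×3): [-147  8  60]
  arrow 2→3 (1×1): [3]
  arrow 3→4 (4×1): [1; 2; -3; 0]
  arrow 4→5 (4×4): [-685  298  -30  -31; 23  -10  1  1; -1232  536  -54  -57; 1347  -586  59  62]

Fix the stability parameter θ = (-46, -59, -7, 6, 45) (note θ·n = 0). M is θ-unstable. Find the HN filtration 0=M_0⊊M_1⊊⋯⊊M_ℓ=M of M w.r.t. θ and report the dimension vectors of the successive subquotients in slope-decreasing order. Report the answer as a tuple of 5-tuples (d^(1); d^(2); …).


Barcode: M ≅ I[1,1]^2, I[1,5], I[4,4], I[4,5]^2, I[5,5]. HN layers by μ_θ (5 steps, strictly decreasing):
  μ^(1)=45; μ^(2)=6; μ^(3)=-7; μ^(4)=-46; μ^(5)=-105/2

((0, 0, 0, 0, 4); (0, 0, 0, 4, 0); (0, 0, 1, 0, 0); (2, 0, 0, 0, 0); (1, 1, 0, 0, 0))


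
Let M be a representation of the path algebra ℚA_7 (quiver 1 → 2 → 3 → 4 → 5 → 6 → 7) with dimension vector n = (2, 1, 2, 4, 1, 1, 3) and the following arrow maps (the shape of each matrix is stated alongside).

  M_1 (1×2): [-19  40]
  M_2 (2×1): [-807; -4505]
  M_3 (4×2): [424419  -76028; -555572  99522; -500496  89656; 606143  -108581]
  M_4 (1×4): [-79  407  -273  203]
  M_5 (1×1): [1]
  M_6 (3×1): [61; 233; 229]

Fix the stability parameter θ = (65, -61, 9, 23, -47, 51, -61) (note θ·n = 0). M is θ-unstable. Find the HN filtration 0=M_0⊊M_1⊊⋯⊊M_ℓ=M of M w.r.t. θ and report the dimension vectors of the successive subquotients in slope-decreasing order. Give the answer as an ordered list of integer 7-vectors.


Barcode: M ≅ I[1,1], I[1,7], I[3,4], I[4,4]^2, I[7,7]^2. HN layers by μ_θ (5 steps, strictly decreasing):
  μ^(1)=65; μ^(2)=23; μ^(3)=9; μ^(4)=-3; μ^(5)=-61

((1, 0, 0, 0, 0, 0, 0); (0, 0, 0, 3, 0, 0, 0); (0, 0, 1, 0, 0, 0, 0); (1, 1, 1, 1, 1, 1, 1); (0, 0, 0, 0, 0, 0, 2))


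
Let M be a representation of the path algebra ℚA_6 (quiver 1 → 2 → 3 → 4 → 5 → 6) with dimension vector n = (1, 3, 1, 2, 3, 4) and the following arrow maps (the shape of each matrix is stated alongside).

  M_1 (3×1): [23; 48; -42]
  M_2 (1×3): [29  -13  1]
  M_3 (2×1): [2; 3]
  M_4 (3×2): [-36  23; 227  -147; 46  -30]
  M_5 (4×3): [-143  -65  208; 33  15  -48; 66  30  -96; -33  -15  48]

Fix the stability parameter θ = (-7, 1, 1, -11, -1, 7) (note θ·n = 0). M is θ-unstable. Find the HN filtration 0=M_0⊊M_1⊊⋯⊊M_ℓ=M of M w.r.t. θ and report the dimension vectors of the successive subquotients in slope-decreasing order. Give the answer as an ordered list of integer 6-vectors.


Barcode: M ≅ I[1,5], I[2,2]^2, I[4,6], I[5,5], I[6,6]^3. HN layers by μ_θ (6 steps, strictly decreasing):
  μ^(1)=7; μ^(2)=1; μ^(3)=-1; μ^(4)=-3; μ^(5)=-7; μ^(6)=-11

((0, 0, 0, 0, 0, 4); (0, 2, 0, 0, 0, 0); (0, 0, 0, 0, 3, 0); (0, 1, 1, 1, 0, 0); (1, 0, 0, 0, 0, 0); (0, 0, 0, 1, 0, 0))


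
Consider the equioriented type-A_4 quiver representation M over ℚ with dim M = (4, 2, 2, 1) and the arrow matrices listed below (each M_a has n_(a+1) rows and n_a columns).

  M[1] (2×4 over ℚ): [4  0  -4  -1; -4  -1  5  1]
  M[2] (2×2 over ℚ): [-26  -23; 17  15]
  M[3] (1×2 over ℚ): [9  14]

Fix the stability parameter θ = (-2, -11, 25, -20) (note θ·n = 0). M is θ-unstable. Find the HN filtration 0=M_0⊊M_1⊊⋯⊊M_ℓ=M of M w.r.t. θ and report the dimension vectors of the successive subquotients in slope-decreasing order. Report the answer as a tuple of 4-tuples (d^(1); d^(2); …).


Barcode: M ≅ I[1,1]^2, I[1,3], I[1,4]. HN layers by μ_θ (4 steps, strictly decreasing):
  μ^(1)=25; μ^(2)=5/2; μ^(3)=-2; μ^(4)=-13/2

((0, 0, 1, 0); (0, 0, 1, 1); (2, 0, 0, 0); (2, 2, 0, 0))


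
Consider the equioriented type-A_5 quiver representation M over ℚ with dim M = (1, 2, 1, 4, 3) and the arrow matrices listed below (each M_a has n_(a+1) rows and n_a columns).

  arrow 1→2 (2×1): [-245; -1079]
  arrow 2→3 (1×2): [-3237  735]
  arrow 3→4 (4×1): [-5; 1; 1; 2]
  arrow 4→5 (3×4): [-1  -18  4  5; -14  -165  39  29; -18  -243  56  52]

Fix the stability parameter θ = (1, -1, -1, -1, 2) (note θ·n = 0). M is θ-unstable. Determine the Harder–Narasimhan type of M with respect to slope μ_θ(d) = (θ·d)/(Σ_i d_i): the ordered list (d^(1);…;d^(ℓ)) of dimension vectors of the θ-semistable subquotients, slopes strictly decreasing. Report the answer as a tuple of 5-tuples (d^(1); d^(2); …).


Barcode: M ≅ I[1,2], I[2,5], I[4,4], I[4,5]^2. HN layers by μ_θ (3 steps, strictly decreasing):
  μ^(1)=2; μ^(2)=0; μ^(3)=-1

((0, 0, 0, 0, 3); (1, 1, 0, 0, 0); (0, 1, 1, 4, 0))


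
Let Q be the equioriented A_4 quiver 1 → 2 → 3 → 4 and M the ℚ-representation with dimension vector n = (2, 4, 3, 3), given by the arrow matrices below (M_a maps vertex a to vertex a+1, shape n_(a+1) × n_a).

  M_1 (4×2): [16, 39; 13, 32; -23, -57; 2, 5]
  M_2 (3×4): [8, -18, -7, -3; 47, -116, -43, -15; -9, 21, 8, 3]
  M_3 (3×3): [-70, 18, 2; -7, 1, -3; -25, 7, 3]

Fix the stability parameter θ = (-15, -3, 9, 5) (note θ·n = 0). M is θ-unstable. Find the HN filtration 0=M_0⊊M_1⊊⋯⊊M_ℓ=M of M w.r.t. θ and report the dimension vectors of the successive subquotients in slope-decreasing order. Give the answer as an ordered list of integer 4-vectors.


Via rank(M_{q-1}∘⋯∘M_p): M ≅ I[1,3], I[1,4], I[2,2], I[2,4], I[4,4].
μ_θ-semistable layers: μ^(1)=9; μ^(2)=7; μ^(3)=5; μ^(4)=-3; μ^(5)=-15

((0, 0, 1, 0); (0, 0, 2, 2); (0, 0, 0, 1); (0, 4, 0, 0); (2, 0, 0, 0))


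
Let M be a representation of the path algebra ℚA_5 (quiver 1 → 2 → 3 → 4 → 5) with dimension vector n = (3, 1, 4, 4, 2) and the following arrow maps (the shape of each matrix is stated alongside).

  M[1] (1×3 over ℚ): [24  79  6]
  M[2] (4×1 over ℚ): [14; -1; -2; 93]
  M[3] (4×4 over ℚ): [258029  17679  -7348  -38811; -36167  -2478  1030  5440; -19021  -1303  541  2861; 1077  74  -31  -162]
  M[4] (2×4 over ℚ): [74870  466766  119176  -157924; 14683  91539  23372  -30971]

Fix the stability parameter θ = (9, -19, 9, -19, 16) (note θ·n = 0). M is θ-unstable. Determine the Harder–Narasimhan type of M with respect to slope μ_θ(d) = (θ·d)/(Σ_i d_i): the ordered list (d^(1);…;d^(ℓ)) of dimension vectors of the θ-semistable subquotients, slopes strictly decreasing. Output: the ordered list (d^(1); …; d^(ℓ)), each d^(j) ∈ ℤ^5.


Interval decomposition of M: I[1,1]^2, I[1,3], I[3,4], I[3,5]^2, I[4,4].
HN type (ℓ=4): μ^(1)=16; μ^(2)=9; μ^(3)=-5; μ^(4)=-19

((0, 0, 0, 0, 2); (2, 0, 1, 0, 0); (1, 1, 3, 3, 0); (0, 0, 0, 1, 0))


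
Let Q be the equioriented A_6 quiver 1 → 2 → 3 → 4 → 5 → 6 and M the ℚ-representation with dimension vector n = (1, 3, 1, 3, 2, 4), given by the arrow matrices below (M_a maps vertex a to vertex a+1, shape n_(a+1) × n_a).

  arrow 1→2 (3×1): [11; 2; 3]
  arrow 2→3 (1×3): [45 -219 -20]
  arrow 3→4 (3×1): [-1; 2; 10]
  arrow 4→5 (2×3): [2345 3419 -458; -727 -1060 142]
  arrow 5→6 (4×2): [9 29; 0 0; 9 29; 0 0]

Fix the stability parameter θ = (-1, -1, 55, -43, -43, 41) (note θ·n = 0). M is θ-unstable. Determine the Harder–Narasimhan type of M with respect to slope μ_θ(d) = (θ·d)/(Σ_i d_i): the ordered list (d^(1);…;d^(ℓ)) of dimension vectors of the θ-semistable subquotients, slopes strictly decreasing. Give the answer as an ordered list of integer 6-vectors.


Via rank(M_{q-1}∘⋯∘M_p): M ≅ I[1,5], I[2,2]^2, I[4,4], I[4,6], I[6,6]^3.
μ_θ-semistable layers: μ^(1)=41; μ^(2)=-1; μ^(3)=-33/5; μ^(4)=-43

((0, 0, 0, 0, 0, 4); (0, 2, 0, 0, 0, 0); (1, 1, 1, 1, 1, 0); (0, 0, 0, 2, 1, 0))


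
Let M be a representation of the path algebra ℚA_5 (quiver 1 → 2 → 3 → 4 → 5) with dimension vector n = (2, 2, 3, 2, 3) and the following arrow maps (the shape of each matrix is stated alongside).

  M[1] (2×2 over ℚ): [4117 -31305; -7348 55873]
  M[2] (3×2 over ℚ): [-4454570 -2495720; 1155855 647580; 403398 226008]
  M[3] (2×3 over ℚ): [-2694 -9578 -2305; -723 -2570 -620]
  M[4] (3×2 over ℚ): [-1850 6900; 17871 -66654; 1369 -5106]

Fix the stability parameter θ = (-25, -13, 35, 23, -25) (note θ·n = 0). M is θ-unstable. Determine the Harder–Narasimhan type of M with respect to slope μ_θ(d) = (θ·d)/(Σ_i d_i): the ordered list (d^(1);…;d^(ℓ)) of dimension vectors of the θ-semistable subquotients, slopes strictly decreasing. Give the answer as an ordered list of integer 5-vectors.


Via rank(M_{q-1}∘⋯∘M_p): M ≅ I[1,2], I[1,3], I[3,4], I[3,5], I[5,5]^2.
μ_θ-semistable layers: μ^(1)=35; μ^(2)=29; μ^(3)=11; μ^(4)=-13; μ^(5)=-25

((0, 0, 1, 0, 0); (0, 0, 1, 1, 0); (0, 0, 1, 1, 1); (0, 2, 0, 0, 0); (2, 0, 0, 0, 2))


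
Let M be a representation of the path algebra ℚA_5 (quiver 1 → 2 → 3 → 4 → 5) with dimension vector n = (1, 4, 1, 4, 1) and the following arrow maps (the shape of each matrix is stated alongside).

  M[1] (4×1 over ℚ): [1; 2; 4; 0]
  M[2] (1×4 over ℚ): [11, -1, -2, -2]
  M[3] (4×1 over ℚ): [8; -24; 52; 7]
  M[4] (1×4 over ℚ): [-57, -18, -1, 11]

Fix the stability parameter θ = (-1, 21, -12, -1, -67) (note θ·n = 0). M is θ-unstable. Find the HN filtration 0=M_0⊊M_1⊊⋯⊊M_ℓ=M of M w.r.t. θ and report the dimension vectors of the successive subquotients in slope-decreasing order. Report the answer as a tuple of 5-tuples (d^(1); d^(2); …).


Interval decomposition of M: I[1,5], I[2,2]^3, I[4,4]^3.
HN type (ℓ=3): μ^(1)=21; μ^(2)=-1; μ^(3)=-12

((0, 3, 0, 0, 0); (0, 0, 0, 3, 0); (1, 1, 1, 1, 1))


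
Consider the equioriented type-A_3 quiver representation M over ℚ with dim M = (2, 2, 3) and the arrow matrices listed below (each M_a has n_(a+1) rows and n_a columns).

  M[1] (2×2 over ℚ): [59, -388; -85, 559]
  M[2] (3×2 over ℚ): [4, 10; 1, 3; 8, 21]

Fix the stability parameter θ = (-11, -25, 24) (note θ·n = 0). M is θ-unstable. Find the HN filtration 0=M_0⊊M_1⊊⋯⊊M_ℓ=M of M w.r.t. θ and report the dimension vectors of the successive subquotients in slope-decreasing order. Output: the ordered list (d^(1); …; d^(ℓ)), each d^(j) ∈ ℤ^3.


Barcode: M ≅ I[1,3]^2, I[3,3]. HN layers by μ_θ (2 steps, strictly decreasing):
  μ^(1)=24; μ^(2)=-18

((0, 0, 3); (2, 2, 0))


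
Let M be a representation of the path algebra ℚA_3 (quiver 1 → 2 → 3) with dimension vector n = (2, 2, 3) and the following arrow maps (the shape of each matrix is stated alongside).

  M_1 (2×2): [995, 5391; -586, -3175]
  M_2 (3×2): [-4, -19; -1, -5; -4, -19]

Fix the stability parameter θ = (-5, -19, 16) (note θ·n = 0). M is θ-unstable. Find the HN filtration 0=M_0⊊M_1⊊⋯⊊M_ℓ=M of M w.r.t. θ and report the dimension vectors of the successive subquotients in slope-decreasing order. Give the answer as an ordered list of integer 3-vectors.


Via rank(M_{q-1}∘⋯∘M_p): M ≅ I[1,3]^2, I[3,3].
μ_θ-semistable layers: μ^(1)=16; μ^(2)=-12

((0, 0, 3); (2, 2, 0))


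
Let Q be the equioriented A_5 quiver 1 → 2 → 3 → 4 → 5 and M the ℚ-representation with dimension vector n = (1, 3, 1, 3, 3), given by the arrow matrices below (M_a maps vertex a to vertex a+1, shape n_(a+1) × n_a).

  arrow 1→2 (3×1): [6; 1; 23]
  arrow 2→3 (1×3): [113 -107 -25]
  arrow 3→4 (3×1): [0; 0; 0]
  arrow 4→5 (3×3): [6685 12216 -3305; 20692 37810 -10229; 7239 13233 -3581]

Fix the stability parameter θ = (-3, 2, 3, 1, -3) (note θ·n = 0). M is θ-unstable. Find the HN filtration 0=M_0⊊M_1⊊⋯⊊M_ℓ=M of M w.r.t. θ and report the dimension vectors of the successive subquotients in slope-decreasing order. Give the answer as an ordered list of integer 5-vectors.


Barcode: M ≅ I[1,3], I[2,2]^2, I[4,5]^3. HN layers by μ_θ (4 steps, strictly decreasing):
  μ^(1)=3; μ^(2)=2; μ^(3)=-1; μ^(4)=-3

((0, 0, 1, 0, 0); (0, 3, 0, 0, 0); (0, 0, 0, 3, 3); (1, 0, 0, 0, 0))


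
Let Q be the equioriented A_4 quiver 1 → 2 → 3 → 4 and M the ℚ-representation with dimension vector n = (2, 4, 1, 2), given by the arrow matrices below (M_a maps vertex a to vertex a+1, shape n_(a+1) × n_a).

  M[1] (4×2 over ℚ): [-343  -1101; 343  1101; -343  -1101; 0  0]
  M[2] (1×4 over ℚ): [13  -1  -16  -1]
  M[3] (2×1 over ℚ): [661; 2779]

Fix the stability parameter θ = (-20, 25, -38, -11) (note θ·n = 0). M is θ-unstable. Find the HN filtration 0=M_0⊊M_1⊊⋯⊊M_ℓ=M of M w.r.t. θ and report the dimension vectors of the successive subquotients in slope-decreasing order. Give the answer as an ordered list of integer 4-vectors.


Interval decomposition of M: I[1,1], I[1,4], I[2,2]^3, I[4,4].
HN type (ℓ=4): μ^(1)=25; μ^(2)=-8; μ^(3)=-11; μ^(4)=-20

((0, 3, 0, 0); (0, 1, 1, 1); (0, 0, 0, 1); (2, 0, 0, 0))


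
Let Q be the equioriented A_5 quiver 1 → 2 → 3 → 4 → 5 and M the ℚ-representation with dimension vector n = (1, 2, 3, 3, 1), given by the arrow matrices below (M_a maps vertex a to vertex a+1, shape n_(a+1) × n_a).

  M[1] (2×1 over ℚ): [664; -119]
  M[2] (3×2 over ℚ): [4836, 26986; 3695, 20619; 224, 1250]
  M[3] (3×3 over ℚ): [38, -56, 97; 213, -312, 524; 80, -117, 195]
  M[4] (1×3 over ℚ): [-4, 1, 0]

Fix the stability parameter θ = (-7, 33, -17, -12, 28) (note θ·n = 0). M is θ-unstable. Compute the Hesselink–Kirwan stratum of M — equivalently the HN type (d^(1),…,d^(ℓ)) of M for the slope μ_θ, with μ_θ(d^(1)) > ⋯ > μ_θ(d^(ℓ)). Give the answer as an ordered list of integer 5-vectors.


Interval decomposition of M: I[1,5], I[2,4], I[3,4].
HN type (ℓ=5): μ^(1)=28; μ^(2)=4/3; μ^(3)=-7; μ^(4)=-12; μ^(5)=-17

((0, 0, 0, 0, 1); (0, 2, 2, 2, 0); (1, 0, 0, 0, 0); (0, 0, 0, 1, 0); (0, 0, 1, 0, 0))


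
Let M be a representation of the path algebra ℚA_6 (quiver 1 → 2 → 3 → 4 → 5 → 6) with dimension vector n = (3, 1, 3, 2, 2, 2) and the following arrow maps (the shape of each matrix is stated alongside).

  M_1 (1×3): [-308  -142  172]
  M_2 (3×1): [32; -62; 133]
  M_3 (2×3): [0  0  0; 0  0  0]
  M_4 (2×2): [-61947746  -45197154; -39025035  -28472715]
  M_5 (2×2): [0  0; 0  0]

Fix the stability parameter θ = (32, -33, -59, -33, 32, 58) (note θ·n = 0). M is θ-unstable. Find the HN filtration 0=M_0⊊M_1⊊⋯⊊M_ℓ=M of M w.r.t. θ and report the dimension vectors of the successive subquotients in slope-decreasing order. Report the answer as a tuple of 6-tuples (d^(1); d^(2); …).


Via rank(M_{q-1}∘⋯∘M_p): M ≅ I[1,1]^2, I[1,3], I[3,3]^2, I[4,4], I[4,5], I[5,5], I[6,6]^2.
μ_θ-semistable layers: μ^(1)=58; μ^(2)=32; μ^(3)=-20; μ^(4)=-33; μ^(5)=-59

((0, 0, 0, 0, 0, 2); (2, 0, 0, 0, 2, 0); (1, 1, 1, 0, 0, 0); (0, 0, 0, 2, 0, 0); (0, 0, 2, 0, 0, 0))


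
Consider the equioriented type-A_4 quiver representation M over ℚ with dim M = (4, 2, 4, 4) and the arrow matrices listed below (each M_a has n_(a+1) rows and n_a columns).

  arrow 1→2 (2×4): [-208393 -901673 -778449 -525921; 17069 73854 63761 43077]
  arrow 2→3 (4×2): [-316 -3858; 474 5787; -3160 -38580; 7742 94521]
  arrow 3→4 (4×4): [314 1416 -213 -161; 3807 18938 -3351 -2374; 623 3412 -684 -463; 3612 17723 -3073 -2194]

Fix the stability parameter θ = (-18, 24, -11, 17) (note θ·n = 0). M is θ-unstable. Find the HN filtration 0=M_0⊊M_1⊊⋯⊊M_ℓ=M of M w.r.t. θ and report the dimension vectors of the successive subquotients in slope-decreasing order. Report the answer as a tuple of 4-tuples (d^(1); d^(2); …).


Barcode: M ≅ I[1,1]^2, I[1,2], I[1,4], I[3,3], I[3,4]^2, I[4,4]. HN layers by μ_θ (5 steps, strictly decreasing):
  μ^(1)=24; μ^(2)=17; μ^(3)=13/2; μ^(4)=-11; μ^(5)=-18

((0, 1, 0, 0); (0, 0, 0, 4); (0, 1, 1, 0); (0, 0, 3, 0); (4, 0, 0, 0))


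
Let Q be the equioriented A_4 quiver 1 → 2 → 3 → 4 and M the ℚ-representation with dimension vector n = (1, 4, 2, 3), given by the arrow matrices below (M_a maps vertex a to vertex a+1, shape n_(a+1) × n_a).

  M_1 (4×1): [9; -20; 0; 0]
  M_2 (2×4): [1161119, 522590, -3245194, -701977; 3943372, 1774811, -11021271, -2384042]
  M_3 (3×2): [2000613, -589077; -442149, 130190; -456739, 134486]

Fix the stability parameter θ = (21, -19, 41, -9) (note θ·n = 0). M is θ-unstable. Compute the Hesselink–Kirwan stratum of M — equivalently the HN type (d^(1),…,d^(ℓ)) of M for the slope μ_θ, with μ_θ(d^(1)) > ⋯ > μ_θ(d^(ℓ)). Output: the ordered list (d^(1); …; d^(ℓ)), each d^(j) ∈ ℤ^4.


Barcode: M ≅ I[1,4], I[2,2]^2, I[2,4], I[4,4]. HN layers by μ_θ (4 steps, strictly decreasing):
  μ^(1)=16; μ^(2)=1; μ^(3)=-9; μ^(4)=-19

((0, 0, 2, 2); (1, 1, 0, 0); (0, 0, 0, 1); (0, 3, 0, 0))


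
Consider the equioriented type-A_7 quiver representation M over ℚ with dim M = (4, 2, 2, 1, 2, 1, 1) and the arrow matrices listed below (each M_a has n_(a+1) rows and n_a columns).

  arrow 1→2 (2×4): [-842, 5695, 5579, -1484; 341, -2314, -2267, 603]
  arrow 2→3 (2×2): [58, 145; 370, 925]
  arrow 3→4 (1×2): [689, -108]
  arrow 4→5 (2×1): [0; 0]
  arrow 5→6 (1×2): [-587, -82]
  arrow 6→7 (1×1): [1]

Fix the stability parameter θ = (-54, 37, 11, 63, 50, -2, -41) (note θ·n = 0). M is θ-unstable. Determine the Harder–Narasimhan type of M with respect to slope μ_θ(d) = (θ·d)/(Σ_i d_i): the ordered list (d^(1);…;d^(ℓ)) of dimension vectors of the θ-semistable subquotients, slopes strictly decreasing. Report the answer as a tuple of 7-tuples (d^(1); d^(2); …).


Barcode: M ≅ I[1,1]^2, I[1,2], I[1,4], I[3,3], I[5,5], I[5,7]. HN layers by μ_θ (7 steps, strictly decreasing):
  μ^(1)=63; μ^(2)=50; μ^(3)=37; μ^(4)=24; μ^(5)=11; μ^(6)=7/3; μ^(7)=-54

((0, 0, 0, 1, 0, 0, 0); (0, 0, 0, 0, 1, 0, 0); (0, 1, 0, 0, 0, 0, 0); (0, 1, 1, 0, 0, 0, 0); (0, 0, 1, 0, 0, 0, 0); (0, 0, 0, 0, 1, 1, 1); (4, 0, 0, 0, 0, 0, 0))


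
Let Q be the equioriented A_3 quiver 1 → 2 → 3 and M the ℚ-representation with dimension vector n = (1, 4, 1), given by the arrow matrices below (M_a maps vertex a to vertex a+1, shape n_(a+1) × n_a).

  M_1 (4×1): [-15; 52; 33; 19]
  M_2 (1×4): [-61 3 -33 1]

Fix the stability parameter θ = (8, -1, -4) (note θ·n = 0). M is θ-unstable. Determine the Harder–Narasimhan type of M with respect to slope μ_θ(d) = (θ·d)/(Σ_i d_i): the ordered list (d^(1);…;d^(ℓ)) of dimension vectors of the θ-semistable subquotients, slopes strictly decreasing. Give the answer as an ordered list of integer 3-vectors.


Via rank(M_{q-1}∘⋯∘M_p): M ≅ I[1,3], I[2,2]^3.
μ_θ-semistable layers: μ^(1)=1; μ^(2)=-1

((1, 1, 1); (0, 3, 0))


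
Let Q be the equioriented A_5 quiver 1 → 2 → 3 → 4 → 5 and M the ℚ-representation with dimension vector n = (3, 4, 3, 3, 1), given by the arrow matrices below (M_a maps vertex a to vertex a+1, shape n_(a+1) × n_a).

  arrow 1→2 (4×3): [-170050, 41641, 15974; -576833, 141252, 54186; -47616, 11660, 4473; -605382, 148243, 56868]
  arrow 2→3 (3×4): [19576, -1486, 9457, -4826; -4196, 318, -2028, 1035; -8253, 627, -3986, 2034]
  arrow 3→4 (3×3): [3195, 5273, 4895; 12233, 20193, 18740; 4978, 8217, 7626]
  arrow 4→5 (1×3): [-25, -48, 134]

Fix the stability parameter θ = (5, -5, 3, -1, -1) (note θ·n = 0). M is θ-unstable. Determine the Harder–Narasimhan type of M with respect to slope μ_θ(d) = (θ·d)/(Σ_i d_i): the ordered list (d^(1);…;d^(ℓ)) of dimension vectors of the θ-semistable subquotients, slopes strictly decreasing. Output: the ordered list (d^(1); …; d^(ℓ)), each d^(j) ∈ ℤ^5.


Interval decomposition of M: I[1,4]^2, I[1,5], I[2,2].
HN type (ℓ=4): μ^(1)=1; μ^(2)=1/3; μ^(3)=0; μ^(4)=-5

((0, 0, 2, 2, 0); (0, 0, 1, 1, 1); (3, 3, 0, 0, 0); (0, 1, 0, 0, 0))


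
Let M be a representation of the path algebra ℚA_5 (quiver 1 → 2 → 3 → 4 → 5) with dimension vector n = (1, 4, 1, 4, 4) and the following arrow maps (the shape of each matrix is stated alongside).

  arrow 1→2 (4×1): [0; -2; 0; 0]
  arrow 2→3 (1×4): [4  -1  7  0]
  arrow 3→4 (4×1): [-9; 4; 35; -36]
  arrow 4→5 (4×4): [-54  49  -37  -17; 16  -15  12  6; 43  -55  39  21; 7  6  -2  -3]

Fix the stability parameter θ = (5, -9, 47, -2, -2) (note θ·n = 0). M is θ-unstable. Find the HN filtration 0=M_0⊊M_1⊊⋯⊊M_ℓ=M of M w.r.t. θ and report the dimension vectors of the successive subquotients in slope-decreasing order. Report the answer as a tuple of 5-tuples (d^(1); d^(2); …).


Interval decomposition of M: I[1,5], I[2,2]^3, I[4,5]^3.
HN type (ℓ=3): μ^(1)=43/3; μ^(2)=-2; μ^(3)=-9

((0, 0, 1, 1, 1); (1, 1, 0, 3, 3); (0, 3, 0, 0, 0))


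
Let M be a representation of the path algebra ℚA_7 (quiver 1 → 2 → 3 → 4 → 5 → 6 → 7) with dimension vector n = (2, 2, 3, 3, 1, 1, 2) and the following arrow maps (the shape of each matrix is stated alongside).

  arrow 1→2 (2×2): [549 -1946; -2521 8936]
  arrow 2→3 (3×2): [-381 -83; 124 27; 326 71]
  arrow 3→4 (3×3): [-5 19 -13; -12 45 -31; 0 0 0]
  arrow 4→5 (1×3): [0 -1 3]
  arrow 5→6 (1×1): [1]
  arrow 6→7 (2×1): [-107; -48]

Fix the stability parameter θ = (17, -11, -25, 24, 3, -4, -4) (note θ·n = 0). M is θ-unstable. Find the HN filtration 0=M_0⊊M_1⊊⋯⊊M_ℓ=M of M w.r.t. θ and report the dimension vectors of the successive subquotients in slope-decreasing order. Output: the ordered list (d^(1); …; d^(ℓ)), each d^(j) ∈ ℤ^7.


Via rank(M_{q-1}∘⋯∘M_p): M ≅ I[1,3], I[1,7], I[3,4], I[4,4], I[7,7].
μ_θ-semistable layers: μ^(1)=24; μ^(2)=19/4; μ^(3)=-4; μ^(4)=-19/3; μ^(5)=-25

((0, 0, 0, 2, 0, 0, 0); (0, 0, 0, 1, 1, 1, 1); (0, 0, 0, 0, 0, 0, 1); (2, 2, 2, 0, 0, 0, 0); (0, 0, 1, 0, 0, 0, 0))


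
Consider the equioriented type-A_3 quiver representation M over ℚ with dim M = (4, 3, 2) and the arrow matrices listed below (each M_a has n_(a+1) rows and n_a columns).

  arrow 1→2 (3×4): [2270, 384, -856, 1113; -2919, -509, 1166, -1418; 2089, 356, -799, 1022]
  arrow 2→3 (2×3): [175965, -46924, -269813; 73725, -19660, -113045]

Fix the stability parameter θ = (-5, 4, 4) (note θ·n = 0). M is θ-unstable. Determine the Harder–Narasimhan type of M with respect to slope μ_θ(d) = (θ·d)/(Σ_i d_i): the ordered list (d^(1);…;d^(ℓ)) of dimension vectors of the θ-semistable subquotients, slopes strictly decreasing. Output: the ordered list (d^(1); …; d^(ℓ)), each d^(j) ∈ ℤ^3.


Barcode: M ≅ I[1,1], I[1,2]^2, I[1,3], I[3,3]. HN layers by μ_θ (2 steps, strictly decreasing):
  μ^(1)=4; μ^(2)=-5

((0, 3, 2); (4, 0, 0))


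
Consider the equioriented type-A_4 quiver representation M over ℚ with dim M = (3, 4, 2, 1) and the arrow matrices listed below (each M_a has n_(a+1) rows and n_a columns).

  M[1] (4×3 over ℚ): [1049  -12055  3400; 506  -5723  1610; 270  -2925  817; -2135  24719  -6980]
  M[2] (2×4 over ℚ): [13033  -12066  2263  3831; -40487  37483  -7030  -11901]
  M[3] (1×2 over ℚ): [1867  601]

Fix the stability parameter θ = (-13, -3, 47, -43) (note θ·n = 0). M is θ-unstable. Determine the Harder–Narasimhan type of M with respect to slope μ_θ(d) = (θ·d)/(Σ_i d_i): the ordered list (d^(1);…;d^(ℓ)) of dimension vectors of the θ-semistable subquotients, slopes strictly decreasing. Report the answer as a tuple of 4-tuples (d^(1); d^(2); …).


Barcode: M ≅ I[1,2], I[1,3], I[1,4], I[2,2]. HN layers by μ_θ (4 steps, strictly decreasing):
  μ^(1)=47; μ^(2)=2; μ^(3)=-3; μ^(4)=-13

((0, 0, 1, 0); (0, 0, 1, 1); (0, 4, 0, 0); (3, 0, 0, 0))


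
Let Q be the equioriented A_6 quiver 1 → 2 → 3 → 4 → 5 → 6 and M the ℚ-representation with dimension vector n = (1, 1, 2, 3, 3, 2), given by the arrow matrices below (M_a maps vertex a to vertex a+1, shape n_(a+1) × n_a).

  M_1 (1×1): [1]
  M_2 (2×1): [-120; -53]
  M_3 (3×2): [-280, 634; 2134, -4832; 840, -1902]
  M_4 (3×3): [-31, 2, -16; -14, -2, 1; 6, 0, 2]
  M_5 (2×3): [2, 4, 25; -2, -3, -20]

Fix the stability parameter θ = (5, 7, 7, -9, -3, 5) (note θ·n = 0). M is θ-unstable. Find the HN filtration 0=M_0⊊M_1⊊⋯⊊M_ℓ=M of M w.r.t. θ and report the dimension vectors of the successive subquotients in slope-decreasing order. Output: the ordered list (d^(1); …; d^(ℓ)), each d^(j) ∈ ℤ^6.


Via rank(M_{q-1}∘⋯∘M_p): M ≅ I[1,6], I[3,4], I[4,5], I[5,6].
μ_θ-semistable layers: μ^(1)=5; μ^(2)=7/5; μ^(3)=-1; μ^(4)=-3; μ^(5)=-9

((0, 0, 0, 0, 0, 2); (1, 1, 1, 1, 1, 0); (0, 0, 1, 1, 0, 0); (0, 0, 0, 0, 2, 0); (0, 0, 0, 1, 0, 0))


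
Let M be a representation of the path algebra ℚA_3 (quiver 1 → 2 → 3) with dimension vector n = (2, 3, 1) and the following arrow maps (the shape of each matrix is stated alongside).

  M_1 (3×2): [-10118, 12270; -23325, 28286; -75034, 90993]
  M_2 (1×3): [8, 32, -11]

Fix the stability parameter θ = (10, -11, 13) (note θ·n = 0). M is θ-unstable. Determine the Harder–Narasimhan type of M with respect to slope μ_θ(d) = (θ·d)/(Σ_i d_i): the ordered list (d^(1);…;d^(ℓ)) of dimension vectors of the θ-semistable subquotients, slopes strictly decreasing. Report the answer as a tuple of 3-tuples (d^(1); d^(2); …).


Via rank(M_{q-1}∘⋯∘M_p): M ≅ I[1,2], I[1,3], I[2,2].
μ_θ-semistable layers: μ^(1)=13; μ^(2)=-1/2; μ^(3)=-11

((0, 0, 1); (2, 2, 0); (0, 1, 0))


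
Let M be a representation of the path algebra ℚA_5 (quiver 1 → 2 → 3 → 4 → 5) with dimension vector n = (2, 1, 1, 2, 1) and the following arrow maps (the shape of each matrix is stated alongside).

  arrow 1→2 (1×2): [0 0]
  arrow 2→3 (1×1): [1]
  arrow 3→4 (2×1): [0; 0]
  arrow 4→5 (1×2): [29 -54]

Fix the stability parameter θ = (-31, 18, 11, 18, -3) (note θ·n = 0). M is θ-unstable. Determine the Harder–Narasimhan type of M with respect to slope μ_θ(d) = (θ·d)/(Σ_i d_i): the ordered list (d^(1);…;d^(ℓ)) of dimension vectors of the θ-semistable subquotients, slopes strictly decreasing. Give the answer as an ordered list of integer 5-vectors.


Interval decomposition of M: I[1,1]^2, I[2,3], I[4,4], I[4,5].
HN type (ℓ=4): μ^(1)=18; μ^(2)=29/2; μ^(3)=15/2; μ^(4)=-31

((0, 0, 0, 1, 0); (0, 1, 1, 0, 0); (0, 0, 0, 1, 1); (2, 0, 0, 0, 0))


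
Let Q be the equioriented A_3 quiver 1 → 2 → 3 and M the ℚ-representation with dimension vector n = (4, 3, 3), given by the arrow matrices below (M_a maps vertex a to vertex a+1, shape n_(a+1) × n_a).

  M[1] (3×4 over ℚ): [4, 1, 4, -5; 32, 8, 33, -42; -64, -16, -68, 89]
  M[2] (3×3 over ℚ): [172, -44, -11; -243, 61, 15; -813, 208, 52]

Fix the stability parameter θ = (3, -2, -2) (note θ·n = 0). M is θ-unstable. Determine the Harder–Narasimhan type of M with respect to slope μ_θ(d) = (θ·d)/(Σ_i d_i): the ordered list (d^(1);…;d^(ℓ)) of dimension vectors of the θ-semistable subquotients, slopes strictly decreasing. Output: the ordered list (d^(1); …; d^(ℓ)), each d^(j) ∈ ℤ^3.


Barcode: M ≅ I[1,1], I[1,3]^3. HN layers by μ_θ (2 steps, strictly decreasing):
  μ^(1)=3; μ^(2)=-1/3

((1, 0, 0); (3, 3, 3))


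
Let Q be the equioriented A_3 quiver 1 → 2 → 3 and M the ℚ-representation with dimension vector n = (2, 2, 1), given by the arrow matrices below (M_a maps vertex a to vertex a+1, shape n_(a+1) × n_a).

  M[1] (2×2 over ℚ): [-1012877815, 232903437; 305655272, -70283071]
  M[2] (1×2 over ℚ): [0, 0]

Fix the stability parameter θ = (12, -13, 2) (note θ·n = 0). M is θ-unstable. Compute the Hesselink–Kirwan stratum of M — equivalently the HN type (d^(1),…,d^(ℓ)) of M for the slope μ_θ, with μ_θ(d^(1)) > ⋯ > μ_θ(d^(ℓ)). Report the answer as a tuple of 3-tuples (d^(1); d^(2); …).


Via rank(M_{q-1}∘⋯∘M_p): M ≅ I[1,2]^2, I[3,3].
μ_θ-semistable layers: μ^(1)=2; μ^(2)=-1/2

((0, 0, 1); (2, 2, 0))


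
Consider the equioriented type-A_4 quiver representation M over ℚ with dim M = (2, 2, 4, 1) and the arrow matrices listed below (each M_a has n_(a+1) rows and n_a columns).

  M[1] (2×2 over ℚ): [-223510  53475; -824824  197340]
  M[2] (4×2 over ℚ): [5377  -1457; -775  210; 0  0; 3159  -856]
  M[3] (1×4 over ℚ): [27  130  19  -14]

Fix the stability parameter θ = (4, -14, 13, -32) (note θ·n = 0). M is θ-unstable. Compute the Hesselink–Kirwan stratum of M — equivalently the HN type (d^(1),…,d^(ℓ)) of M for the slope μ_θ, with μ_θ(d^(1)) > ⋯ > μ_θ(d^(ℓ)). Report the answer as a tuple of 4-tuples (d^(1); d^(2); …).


Interval decomposition of M: I[1,1], I[1,4], I[2,3], I[3,3]^2.
HN type (ℓ=4): μ^(1)=13; μ^(2)=4; μ^(3)=-29/4; μ^(4)=-14

((0, 0, 3, 0); (1, 0, 0, 0); (1, 1, 1, 1); (0, 1, 0, 0))


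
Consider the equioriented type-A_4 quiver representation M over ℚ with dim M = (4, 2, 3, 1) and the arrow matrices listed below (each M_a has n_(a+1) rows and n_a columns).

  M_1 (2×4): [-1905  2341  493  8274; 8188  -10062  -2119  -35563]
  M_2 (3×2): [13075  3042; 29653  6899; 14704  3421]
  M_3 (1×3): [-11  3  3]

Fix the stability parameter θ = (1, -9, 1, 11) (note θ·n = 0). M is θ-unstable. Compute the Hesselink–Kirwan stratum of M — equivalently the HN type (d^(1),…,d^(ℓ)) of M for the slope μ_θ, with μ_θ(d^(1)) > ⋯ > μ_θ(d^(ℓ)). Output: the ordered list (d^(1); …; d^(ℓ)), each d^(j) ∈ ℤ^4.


Via rank(M_{q-1}∘⋯∘M_p): M ≅ I[1,1]^2, I[1,3], I[1,4], I[3,3].
μ_θ-semistable layers: μ^(1)=11; μ^(2)=1; μ^(3)=-4

((0, 0, 0, 1); (2, 0, 3, 0); (2, 2, 0, 0))


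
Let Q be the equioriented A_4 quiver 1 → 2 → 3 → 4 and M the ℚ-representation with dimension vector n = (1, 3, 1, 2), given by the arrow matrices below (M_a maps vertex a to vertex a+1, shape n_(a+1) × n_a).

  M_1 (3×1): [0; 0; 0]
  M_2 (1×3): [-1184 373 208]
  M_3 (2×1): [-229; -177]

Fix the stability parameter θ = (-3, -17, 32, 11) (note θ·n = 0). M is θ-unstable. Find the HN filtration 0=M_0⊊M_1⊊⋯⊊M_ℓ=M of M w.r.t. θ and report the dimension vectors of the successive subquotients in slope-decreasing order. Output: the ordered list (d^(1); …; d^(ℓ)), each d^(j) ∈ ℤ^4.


Via rank(M_{q-1}∘⋯∘M_p): M ≅ I[1,1], I[2,2]^2, I[2,4], I[4,4].
μ_θ-semistable layers: μ^(1)=43/2; μ^(2)=11; μ^(3)=-3; μ^(4)=-17

((0, 0, 1, 1); (0, 0, 0, 1); (1, 0, 0, 0); (0, 3, 0, 0))


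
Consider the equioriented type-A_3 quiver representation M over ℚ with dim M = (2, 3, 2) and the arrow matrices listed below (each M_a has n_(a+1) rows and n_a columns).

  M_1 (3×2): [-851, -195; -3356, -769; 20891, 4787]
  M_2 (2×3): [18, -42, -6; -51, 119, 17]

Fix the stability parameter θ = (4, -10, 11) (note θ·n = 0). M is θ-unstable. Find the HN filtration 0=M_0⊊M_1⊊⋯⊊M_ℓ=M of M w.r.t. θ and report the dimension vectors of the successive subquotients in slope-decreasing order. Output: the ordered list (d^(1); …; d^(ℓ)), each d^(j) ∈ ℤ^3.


Interval decomposition of M: I[1,2], I[1,3], I[2,2], I[3,3].
HN type (ℓ=3): μ^(1)=11; μ^(2)=-3; μ^(3)=-10

((0, 0, 2); (2, 2, 0); (0, 1, 0))


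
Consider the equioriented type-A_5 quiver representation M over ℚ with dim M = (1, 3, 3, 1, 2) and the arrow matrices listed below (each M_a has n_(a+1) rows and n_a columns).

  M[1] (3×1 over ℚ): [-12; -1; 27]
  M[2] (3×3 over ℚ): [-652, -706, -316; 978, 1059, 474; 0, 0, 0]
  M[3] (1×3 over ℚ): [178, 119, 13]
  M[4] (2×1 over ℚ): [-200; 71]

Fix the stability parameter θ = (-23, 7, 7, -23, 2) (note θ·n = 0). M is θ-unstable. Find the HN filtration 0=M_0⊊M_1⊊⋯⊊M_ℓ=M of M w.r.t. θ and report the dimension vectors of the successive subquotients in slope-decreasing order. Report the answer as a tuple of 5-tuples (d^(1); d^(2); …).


Barcode: M ≅ I[1,5], I[2,2]^2, I[3,3]^2, I[5,5]. HN layers by μ_θ (4 steps, strictly decreasing):
  μ^(1)=7; μ^(2)=2; μ^(3)=-3; μ^(4)=-23

((0, 2, 2, 0, 0); (0, 0, 0, 0, 2); (0, 1, 1, 1, 0); (1, 0, 0, 0, 0))
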